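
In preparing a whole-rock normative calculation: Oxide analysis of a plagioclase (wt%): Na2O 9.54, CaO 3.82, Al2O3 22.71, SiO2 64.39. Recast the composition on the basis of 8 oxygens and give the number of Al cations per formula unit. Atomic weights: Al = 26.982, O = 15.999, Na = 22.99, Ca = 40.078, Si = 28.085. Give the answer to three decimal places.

9.54 wt% Na2O ÷ 61.979 g/mol = 0.15392 mol, giving 0.30784 Na and 0.15392 O.
3.82 wt% CaO ÷ 56.077 g/mol = 0.06812 mol, giving 0.06812 Ca and 0.06812 O.
22.71 wt% Al2O3 ÷ 101.961 g/mol = 0.22273 mol, giving 0.44546 Al and 0.66819 O.
64.39 wt% SiO2 ÷ 60.083 g/mol = 1.07168 mol, giving 1.07168 Si and 2.14336 O.
Oxygen sums to 3.03359; scaling by 8/3.03359 = 2.63714 puts the formula on 8 O.
Al: 0.44546 × 2.63714 = 1.175 atoms per formula unit.

1.175 Al apfu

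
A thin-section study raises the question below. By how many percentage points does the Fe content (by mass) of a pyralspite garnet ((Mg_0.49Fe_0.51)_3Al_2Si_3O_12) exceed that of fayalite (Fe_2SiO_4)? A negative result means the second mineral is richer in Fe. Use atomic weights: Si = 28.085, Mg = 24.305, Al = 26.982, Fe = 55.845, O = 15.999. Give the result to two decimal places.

-35.88 percentage points

M((Mg_0.49Fe_0.51)_3Al_2Si_3O_12) = 451.378 g/mol, so wt% Fe = 85.443/451.378 × 100 = 18.93%.
M(Fe_2SiO_4) = 203.771 g/mol, so wt% Fe = 111.690/203.771 × 100 = 54.81%.
18.93 − 54.81 = -35.88 pp.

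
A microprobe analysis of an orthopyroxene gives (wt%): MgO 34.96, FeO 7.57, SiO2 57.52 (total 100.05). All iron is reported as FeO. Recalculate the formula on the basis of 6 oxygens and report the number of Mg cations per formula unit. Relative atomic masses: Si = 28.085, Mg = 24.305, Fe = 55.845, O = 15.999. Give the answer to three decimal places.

MgO (M=40.304): mol = 0.86741; Mg = 0.86741, O = 0.86741.
FeO (M=71.844): mol = 0.10537; Fe = 0.10537, O = 0.10537.
SiO2 (M=60.083): mol = 0.95734; Si = 0.95734, O = 1.91468.
ΣO = 2.88746; factor = 6/ΣO = 2.07795.
Mg apfu = 0.86741 × 2.07795 = 1.802.

1.802 Mg apfu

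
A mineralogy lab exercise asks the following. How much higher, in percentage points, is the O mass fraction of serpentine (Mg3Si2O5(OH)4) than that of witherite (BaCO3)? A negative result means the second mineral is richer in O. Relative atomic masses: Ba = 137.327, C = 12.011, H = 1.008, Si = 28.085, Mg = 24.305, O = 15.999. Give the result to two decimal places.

27.64 percentage points

M(Mg3Si2O5(OH)4) = 277.108 g/mol, so wt% O = 143.991/277.108 × 100 = 51.96%.
M(BaCO3) = 197.335 g/mol, so wt% O = 47.997/197.335 × 100 = 24.32%.
51.96 − 24.32 = 27.64 pp.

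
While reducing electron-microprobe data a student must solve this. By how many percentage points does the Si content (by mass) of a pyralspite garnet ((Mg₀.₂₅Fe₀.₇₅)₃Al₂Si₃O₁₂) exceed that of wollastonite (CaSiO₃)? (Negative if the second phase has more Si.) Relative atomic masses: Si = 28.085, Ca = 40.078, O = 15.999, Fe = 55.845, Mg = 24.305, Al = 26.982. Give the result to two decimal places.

Si in (Mg₀.₂₅Fe₀.₇₅)₃Al₂Si₃O₁₂: molar mass 474.087 g/mol; 3×28.085 = 84.255 g → 17.77 wt%.
Si in CaSiO₃: molar mass 116.160 g/mol; 1×28.085 = 28.085 g → 24.18 wt%.
Difference = 17.77 − 24.18 = -6.41 percentage points.

-6.41 percentage points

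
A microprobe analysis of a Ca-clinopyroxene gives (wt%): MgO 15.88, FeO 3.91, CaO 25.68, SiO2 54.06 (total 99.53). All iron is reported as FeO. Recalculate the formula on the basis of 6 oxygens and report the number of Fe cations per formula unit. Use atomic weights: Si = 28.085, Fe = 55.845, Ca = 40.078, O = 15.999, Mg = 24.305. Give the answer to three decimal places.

0.121 Fe apfu

MgO: 15.88/40.304 = 0.39401 mol → 0.39401 mol Mg, 0.39401 mol O.
FeO: 3.91/71.844 = 0.05442 mol → 0.05442 mol Fe, 0.05442 mol O.
CaO: 25.68/56.077 = 0.45794 mol → 0.45794 mol Ca, 0.45794 mol O.
SiO2: 54.06/60.083 = 0.89976 mol → 0.89976 mol Si, 1.79952 mol O.
Total oxygen = 2.70589 mol. Normalization factor = 6/2.70589 = 2.21739.
Fe per 6 O = 0.05442 × 2.21739 = 0.121.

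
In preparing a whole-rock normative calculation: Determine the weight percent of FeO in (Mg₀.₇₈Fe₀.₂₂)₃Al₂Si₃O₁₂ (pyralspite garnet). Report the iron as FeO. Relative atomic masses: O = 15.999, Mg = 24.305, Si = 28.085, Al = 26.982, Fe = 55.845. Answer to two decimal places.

M((Mg₀.₇₈Fe₀.₂₂)₃Al₂Si₃O₁₂) = 423.938 g/mol; M(FeO) = 71.844 g/mol.
Moles FeO per formula unit = 0.66 Fe ÷ 1 = 0.6600.
FeO fraction = (0.6600 × 71.844) / 423.938 = 47.417/423.938 = 0.1118.

11.18 wt%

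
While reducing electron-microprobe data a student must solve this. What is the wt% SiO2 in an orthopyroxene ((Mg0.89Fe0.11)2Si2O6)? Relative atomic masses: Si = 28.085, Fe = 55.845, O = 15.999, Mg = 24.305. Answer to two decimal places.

57.85 wt%

Molar mass of (Mg0.89Fe0.11)2Si2O6 = 1.78×24.305 + 0.22×55.845 + 2×28.085 + 6×15.999 = 207.713 g/mol.
Each formula unit contains 2 Si, equivalent to 2/1 = 2.0000 mol SiO2.
M(SiO2) = 1×28.085 + 2×15.999 = 60.083 g/mol.
Mass of SiO2 per formula unit = 2.0000 × 60.083 = 120.166 g.
SiO2 wt% = 120.166 / 207.713 × 100 = 57.85%.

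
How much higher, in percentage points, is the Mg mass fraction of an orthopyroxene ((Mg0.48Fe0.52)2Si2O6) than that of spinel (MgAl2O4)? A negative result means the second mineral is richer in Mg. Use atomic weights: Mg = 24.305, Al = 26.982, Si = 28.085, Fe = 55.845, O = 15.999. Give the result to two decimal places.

-7.09 percentage points

M((Mg0.48Fe0.52)2Si2O6) = 233.576 g/mol, so wt% Mg = 23.333/233.576 × 100 = 9.99%.
M(MgAl2O4) = 142.265 g/mol, so wt% Mg = 24.305/142.265 × 100 = 17.08%.
9.99 − 17.08 = -7.09 pp.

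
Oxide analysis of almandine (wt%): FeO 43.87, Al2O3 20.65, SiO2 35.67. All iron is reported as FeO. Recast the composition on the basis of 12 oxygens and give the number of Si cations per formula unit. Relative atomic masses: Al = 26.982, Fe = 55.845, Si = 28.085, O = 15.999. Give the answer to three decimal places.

2.962 Si apfu

FeO: 43.87/71.844 = 0.61063 mol → 0.61063 mol Fe, 0.61063 mol O.
Al2O3: 20.65/101.961 = 0.20253 mol → 0.40506 mol Al, 0.60759 mol O.
SiO2: 35.67/60.083 = 0.59368 mol → 0.59368 mol Si, 1.18736 mol O.
Total oxygen = 2.40558 mol. Normalization factor = 12/2.40558 = 4.98840.
Si per 12 O = 0.59368 × 4.98840 = 2.962.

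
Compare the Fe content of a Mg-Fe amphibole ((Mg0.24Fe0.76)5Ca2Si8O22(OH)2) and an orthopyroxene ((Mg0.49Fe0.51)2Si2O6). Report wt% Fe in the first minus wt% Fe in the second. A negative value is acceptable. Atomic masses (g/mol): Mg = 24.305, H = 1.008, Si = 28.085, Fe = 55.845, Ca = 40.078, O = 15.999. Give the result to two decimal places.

-1.69 percentage points

M((Mg0.24Fe0.76)5Ca2Si8O22(OH)2) = 932.205 g/mol, so wt% Fe = 212.211/932.205 × 100 = 22.76%.
M((Mg0.49Fe0.51)2Si2O6) = 232.945 g/mol, so wt% Fe = 56.962/232.945 × 100 = 24.45%.
22.76 − 24.45 = -1.69 pp.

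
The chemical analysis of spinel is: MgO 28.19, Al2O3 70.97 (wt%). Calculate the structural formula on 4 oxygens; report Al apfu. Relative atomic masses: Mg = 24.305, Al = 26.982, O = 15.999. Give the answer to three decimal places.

1.998 Al apfu

28.19 wt% MgO ÷ 40.304 g/mol = 0.69943 mol, giving 0.69943 Mg and 0.69943 O.
70.97 wt% Al2O3 ÷ 101.961 g/mol = 0.69605 mol, giving 1.39210 Al and 2.08815 O.
Oxygen sums to 2.78758; scaling by 4/2.78758 = 1.43494 puts the formula on 4 O.
Al: 1.39210 × 1.43494 = 1.998 atoms per formula unit.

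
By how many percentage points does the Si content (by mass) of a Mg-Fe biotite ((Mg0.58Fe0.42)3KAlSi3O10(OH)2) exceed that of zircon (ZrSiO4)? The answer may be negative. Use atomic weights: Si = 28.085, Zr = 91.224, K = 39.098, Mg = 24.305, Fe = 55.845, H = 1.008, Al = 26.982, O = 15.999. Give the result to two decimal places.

3.12 percentage points

First mineral: 84.255 g Si in 456.994 g formula = 18.44 wt% Si.
Second mineral: 28.085 g Si in 183.305 g formula = 15.32 wt% Si.
18.44% − 15.32% gives a difference of 3.12 percentage points.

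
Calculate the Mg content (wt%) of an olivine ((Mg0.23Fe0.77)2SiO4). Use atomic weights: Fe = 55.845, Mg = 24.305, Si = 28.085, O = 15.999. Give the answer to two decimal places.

5.91 wt%

M((Mg0.23Fe0.77)2SiO4) = 189.263 g/mol.
Mg contributes 0.46 × 24.305 = 11.180 g per mole.
11.180/189.263 = 0.0591 → 5.91%.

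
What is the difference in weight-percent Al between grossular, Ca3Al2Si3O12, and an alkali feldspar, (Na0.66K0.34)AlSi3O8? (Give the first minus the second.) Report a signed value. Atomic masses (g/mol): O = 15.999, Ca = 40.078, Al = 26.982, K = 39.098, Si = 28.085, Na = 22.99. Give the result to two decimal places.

Al in Ca3Al2Si3O12: molar mass 450.441 g/mol; 2×26.982 = 53.964 g → 11.98 wt%.
Al in (Na0.66K0.34)AlSi3O8: molar mass 267.696 g/mol; 1×26.982 = 26.982 g → 10.08 wt%.
Difference = 11.98 − 10.08 = 1.90 percentage points.

1.90 percentage points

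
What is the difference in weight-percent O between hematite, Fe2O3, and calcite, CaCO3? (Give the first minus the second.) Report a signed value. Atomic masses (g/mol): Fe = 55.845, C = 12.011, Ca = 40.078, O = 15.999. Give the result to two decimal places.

O in Fe2O3: molar mass 159.687 g/mol; 3×15.999 = 47.997 g → 30.06 wt%.
O in CaCO3: molar mass 100.086 g/mol; 3×15.999 = 47.997 g → 47.96 wt%.
Difference = 30.06 − 47.96 = -17.90 percentage points.

-17.90 percentage points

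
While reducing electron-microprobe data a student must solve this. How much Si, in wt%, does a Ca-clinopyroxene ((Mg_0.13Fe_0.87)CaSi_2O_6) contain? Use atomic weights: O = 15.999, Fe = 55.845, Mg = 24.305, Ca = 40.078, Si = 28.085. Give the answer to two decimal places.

M((Mg_0.13Fe_0.87)CaSi_2O_6) = 243.987 g/mol.
Si contributes 2 × 28.085 = 56.170 g per mole.
56.170/243.987 = 0.2302 → 23.02%.

23.02 wt%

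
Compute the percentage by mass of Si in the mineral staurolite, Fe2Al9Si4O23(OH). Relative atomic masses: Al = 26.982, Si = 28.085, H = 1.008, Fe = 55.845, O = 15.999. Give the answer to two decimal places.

13.19 wt%

Formula mass = 2·55.845 + 9·26.982 + 4·28.085 + 24·15.999 + 1·1.008 = 851.852 g/mol, of which 112.340 g is Si.
So Si makes up 112.340/851.852 = 0.1319 of the mass, i.e. 13.19%.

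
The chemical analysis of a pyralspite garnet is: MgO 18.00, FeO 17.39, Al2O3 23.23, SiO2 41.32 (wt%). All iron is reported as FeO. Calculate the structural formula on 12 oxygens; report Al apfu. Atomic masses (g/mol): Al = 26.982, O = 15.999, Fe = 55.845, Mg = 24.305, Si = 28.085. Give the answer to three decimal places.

1.990 Al apfu

MgO: 18.00/40.304 = 0.44661 mol → 0.44661 mol Mg, 0.44661 mol O.
FeO: 17.39/71.844 = 0.24205 mol → 0.24205 mol Fe, 0.24205 mol O.
Al2O3: 23.23/101.961 = 0.22783 mol → 0.45566 mol Al, 0.68349 mol O.
SiO2: 41.32/60.083 = 0.68772 mol → 0.68772 mol Si, 1.37544 mol O.
Total oxygen = 2.74759 mol. Normalization factor = 12/2.74759 = 4.36746.
Al per 12 O = 0.45566 × 4.36746 = 1.990.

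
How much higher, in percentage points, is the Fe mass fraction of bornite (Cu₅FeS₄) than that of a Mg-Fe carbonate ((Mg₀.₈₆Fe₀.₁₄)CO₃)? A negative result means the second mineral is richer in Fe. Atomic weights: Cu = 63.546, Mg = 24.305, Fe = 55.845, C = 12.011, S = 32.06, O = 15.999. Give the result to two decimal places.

First mineral: 55.845 g Fe in 501.815 g formula = 11.13 wt% Fe.
Second mineral: 7.818 g Fe in 88.729 g formula = 8.81 wt% Fe.
11.13% − 8.81% gives a difference of 2.32 percentage points.

2.32 percentage points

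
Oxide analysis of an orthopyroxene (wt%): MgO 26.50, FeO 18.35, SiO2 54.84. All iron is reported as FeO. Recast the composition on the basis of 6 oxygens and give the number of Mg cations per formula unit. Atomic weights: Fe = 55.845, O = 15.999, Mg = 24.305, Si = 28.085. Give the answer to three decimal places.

1.441 Mg apfu

26.50 wt% MgO ÷ 40.304 g/mol = 0.65750 mol, giving 0.65750 Mg and 0.65750 O.
18.35 wt% FeO ÷ 71.844 g/mol = 0.25541 mol, giving 0.25541 Fe and 0.25541 O.
54.84 wt% SiO2 ÷ 60.083 g/mol = 0.91274 mol, giving 0.91274 Si and 1.82548 O.
Oxygen sums to 2.73839; scaling by 6/2.73839 = 2.19107 puts the formula on 6 O.
Mg: 0.65750 × 2.19107 = 1.441 atoms per formula unit.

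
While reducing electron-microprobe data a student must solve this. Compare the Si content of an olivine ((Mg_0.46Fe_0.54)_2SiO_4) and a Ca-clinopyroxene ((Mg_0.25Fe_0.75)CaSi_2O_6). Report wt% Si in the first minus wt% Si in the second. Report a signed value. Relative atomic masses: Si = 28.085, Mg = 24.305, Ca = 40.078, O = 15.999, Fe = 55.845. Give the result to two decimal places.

-7.31 percentage points

Si in (Mg_0.46Fe_0.54)_2SiO_4: molar mass 174.754 g/mol; 1×28.085 = 28.085 g → 16.07 wt%.
Si in (Mg_0.25Fe_0.75)CaSi_2O_6: molar mass 240.202 g/mol; 2×28.085 = 56.170 g → 23.38 wt%.
Difference = 16.07 − 23.38 = -7.31 percentage points.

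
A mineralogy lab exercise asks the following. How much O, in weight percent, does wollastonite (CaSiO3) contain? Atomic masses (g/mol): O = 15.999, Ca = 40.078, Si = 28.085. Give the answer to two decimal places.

Formula mass = 1·40.078 + 1·28.085 + 3·15.999 = 116.160 g/mol, of which 47.997 g is O.
So O makes up 47.997/116.160 = 0.4132 of the mass, i.e. 41.32%.

41.32 weight percent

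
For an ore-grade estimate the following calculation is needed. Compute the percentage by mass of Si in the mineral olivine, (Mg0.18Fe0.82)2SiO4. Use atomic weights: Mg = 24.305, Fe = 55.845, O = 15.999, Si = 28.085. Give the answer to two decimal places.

Formula mass = 0.36*24.305 + 1.64*55.845 + 1*28.085 + 4*15.999 = 192.417 g/mol, of which 28.085 g is Si.
So Si makes up 28.085/192.417 = 0.1460 of the mass, i.e. 14.60%.

14.60 wt%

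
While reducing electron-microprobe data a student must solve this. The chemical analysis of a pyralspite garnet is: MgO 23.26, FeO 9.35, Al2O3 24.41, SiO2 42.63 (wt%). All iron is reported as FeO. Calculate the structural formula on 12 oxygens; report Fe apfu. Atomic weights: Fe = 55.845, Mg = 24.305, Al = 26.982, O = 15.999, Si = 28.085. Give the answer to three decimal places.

0.549 Fe apfu

MgO (M=40.304): mol = 0.57711; Mg = 0.57711, O = 0.57711.
FeO (M=71.844): mol = 0.13014; Fe = 0.13014, O = 0.13014.
Al2O3 (M=101.961): mol = 0.23941; Al = 0.47882, O = 0.71823.
SiO2 (M=60.083): mol = 0.70952; Si = 0.70952, O = 1.41904.
ΣO = 2.84452; factor = 12/ΣO = 4.21864.
Fe apfu = 0.13014 × 4.21864 = 0.549.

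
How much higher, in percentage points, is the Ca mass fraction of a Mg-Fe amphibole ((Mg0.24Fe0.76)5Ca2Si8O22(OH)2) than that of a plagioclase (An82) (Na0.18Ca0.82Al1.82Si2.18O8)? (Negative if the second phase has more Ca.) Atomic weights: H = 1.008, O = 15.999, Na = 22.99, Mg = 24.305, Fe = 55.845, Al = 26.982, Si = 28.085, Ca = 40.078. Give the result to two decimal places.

First mineral: 80.156 g Ca in 932.205 g formula = 8.60 wt% Ca.
Second mineral: 32.864 g Ca in 275.327 g formula = 11.94 wt% Ca.
8.60% − 11.94% gives a difference of -3.34 percentage points.

-3.34 percentage points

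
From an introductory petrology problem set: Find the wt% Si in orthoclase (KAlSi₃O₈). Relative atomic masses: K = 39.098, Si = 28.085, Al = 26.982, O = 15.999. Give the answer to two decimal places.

Formula mass = 1*39.098 + 1*26.982 + 3*28.085 + 8*15.999 = 278.327 g/mol, of which 84.255 g is Si.
So Si makes up 84.255/278.327 = 0.3027 of the mass, i.e. 30.27%.

30.27 weight percent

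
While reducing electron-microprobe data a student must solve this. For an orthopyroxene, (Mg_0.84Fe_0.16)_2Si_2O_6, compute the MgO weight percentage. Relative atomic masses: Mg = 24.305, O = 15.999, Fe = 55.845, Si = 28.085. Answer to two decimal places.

32.11 wt%

Formula mass = 210.867 g/mol.
1.68 Mg → 1.6800 mol MgO per formula unit; M(MgO) = 40.304, so MgO mass = 67.711 g.
67.711/210.867 × 100 = 32.11 wt%.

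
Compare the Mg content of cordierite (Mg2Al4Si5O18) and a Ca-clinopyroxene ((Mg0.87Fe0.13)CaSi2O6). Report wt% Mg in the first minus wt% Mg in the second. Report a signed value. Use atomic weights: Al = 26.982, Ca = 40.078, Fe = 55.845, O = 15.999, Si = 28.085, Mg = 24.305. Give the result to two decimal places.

-1.27 percentage points

First mineral: 48.610 g Mg in 584.945 g formula = 8.31 wt% Mg.
Second mineral: 21.145 g Mg in 220.647 g formula = 9.58 wt% Mg.
8.31% − 9.58% gives a difference of -1.27 percentage points.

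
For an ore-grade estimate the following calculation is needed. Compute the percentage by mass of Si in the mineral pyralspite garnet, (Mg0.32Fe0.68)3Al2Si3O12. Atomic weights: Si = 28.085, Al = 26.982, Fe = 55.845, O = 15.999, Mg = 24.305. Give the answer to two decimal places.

18.02 mass %

Molar mass of (Mg0.32Fe0.68)3Al2Si3O12: 0.96×24.305 + 2.04×55.845 + 2×26.982 + 3×28.085 + 12×15.999 = 467.464 g/mol.
Mass of Si per formula unit: 3 × 28.085 = 84.255 g.
Weight fraction Si = 84.255 / 467.464 = 0.1802.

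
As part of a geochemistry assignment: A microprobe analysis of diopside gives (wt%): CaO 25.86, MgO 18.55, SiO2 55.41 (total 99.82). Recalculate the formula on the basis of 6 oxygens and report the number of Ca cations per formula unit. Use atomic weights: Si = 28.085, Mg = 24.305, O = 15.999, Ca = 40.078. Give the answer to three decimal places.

1.000 Ca apfu

25.86 wt% CaO ÷ 56.077 g/mol = 0.46115 mol, giving 0.46115 Ca and 0.46115 O.
18.55 wt% MgO ÷ 40.304 g/mol = 0.46025 mol, giving 0.46025 Mg and 0.46025 O.
55.41 wt% SiO2 ÷ 60.083 g/mol = 0.92222 mol, giving 0.92222 Si and 1.84444 O.
Oxygen sums to 2.76584; scaling by 6/2.76584 = 2.16932 puts the formula on 6 O.
Ca: 0.46115 × 2.16932 = 1.000 atoms per formula unit.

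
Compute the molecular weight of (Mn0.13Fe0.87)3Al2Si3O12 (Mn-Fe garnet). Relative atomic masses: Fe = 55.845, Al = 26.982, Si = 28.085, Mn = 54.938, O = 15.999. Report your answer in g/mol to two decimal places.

The formula mass is the sum 0.39(54.938) + 2.61(55.845) + 2(26.982) + 3(28.085) + 12(15.999).

497.39 g/mol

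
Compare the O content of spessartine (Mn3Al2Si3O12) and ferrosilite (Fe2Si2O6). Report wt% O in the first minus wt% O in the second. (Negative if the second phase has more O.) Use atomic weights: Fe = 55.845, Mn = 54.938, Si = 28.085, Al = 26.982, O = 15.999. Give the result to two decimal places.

First mineral: 191.988 g O in 495.021 g formula = 38.78 wt% O.
Second mineral: 95.994 g O in 263.854 g formula = 36.38 wt% O.
38.78% − 36.38% gives a difference of 2.40 percentage points.

2.40 percentage points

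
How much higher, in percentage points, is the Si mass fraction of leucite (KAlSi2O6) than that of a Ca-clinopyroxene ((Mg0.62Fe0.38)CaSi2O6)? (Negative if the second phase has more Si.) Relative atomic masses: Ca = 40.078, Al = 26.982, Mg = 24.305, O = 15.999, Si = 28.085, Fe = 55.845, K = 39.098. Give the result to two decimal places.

First mineral: 56.170 g Si in 218.244 g formula = 25.74 wt% Si.
Second mineral: 56.170 g Si in 228.532 g formula = 24.58 wt% Si.
25.74% − 24.58% gives a difference of 1.16 percentage points.

1.16 percentage points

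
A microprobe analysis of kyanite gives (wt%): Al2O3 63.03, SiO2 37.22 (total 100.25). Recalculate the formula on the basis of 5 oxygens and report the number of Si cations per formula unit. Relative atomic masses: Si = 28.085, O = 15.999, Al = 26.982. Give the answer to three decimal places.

1.001 Si apfu

Al2O3: 63.03/101.961 = 0.61818 mol → 1.23636 mol Al, 1.85454 mol O.
SiO2: 37.22/60.083 = 0.61948 mol → 0.61948 mol Si, 1.23896 mol O.
Total oxygen = 3.09350 mol. Normalization factor = 5/3.09350 = 1.61629.
Si per 5 O = 0.61948 × 1.61629 = 1.001.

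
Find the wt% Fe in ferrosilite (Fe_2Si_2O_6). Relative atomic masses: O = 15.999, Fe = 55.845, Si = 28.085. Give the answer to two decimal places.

M(Fe_2Si_2O_6) = 263.854 g/mol.
Fe contributes 2 × 55.845 = 111.690 g per mole.
111.690/263.854 = 0.4233 → 42.33%.

42.33 wt%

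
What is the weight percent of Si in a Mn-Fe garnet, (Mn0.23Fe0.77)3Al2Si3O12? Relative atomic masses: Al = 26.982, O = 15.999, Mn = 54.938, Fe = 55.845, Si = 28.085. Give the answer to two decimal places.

16.95 mass %

Formula mass = 0.69*54.938 + 2.31*55.845 + 2*26.982 + 3*28.085 + 12*15.999 = 497.116 g/mol, of which 84.255 g is Si.
So Si makes up 84.255/497.116 = 0.1695 of the mass, i.e. 16.95%.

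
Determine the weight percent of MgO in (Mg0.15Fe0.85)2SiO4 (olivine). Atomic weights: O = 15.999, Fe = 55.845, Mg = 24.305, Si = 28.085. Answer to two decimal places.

6.22 wt%

M((Mg0.15Fe0.85)2SiO4) = 194.309 g/mol; M(MgO) = 40.304 g/mol.
Moles MgO per formula unit = 0.30 Mg ÷ 1 = 0.3000.
MgO fraction = (0.3000 × 40.304) / 194.309 = 12.091/194.309 = 0.0622.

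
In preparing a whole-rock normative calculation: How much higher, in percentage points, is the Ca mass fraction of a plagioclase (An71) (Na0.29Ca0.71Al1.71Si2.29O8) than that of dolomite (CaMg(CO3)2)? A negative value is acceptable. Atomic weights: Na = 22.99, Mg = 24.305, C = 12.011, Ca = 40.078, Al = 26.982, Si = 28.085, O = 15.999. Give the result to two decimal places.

-11.33 percentage points

First mineral: 28.455 g Ca in 273.568 g formula = 10.40 wt% Ca.
Second mineral: 40.078 g Ca in 184.399 g formula = 21.73 wt% Ca.
10.40% − 21.73% gives a difference of -11.33 percentage points.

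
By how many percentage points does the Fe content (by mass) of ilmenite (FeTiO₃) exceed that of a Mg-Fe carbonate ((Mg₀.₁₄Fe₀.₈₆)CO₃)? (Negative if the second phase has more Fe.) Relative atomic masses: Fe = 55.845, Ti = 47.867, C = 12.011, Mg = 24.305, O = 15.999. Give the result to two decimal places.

-6.29 percentage points

M(FeTiO₃) = 151.709 g/mol, so wt% Fe = 55.845/151.709 × 100 = 36.81%.
M((Mg₀.₁₄Fe₀.₈₆)CO₃) = 111.437 g/mol, so wt% Fe = 48.027/111.437 × 100 = 43.10%.
36.81 − 43.10 = -6.29 pp.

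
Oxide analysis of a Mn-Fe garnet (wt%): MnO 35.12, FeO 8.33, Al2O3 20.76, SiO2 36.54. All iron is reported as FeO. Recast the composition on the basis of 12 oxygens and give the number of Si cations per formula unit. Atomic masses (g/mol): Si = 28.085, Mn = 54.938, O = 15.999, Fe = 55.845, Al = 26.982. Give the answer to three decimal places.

2.993 Si apfu

35.12 wt% MnO ÷ 70.937 g/mol = 0.49509 mol, giving 0.49509 Mn and 0.49509 O.
8.33 wt% FeO ÷ 71.844 g/mol = 0.11595 mol, giving 0.11595 Fe and 0.11595 O.
20.76 wt% Al2O3 ÷ 101.961 g/mol = 0.20361 mol, giving 0.40722 Al and 0.61083 O.
36.54 wt% SiO2 ÷ 60.083 g/mol = 0.60816 mol, giving 0.60816 Si and 1.21632 O.
Oxygen sums to 2.43819; scaling by 12/2.43819 = 4.92168 puts the formula on 12 O.
Si: 0.60816 × 4.92168 = 2.993 atoms per formula unit.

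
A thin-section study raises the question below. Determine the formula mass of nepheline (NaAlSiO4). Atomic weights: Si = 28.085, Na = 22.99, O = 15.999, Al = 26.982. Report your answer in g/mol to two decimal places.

Na: 1 × 22.99 = 22.9900
Al: 1 × 26.982 = 26.9820
Si: 1 × 28.085 = 28.0850
O: 4 × 15.999 = 63.9960
Summing the contributions gives the formula mass.

142.05 g/mol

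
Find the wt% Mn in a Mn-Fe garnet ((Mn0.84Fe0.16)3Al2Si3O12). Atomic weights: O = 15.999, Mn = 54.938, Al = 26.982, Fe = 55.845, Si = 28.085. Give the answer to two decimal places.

M((Mn0.84Fe0.16)3Al2Si3O12) = 495.456 g/mol.
Mn contributes 2.52 × 54.938 = 138.444 g per mole.
138.444/495.456 = 0.2794 → 27.94%.

27.94 mass %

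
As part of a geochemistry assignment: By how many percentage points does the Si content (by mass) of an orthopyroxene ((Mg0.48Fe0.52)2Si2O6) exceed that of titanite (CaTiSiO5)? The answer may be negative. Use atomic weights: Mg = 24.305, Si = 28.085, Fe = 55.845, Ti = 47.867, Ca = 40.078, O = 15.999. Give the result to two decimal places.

First mineral: 56.170 g Si in 233.576 g formula = 24.05 wt% Si.
Second mineral: 28.085 g Si in 196.025 g formula = 14.33 wt% Si.
24.05% − 14.33% gives a difference of 9.72 percentage points.

9.72 percentage points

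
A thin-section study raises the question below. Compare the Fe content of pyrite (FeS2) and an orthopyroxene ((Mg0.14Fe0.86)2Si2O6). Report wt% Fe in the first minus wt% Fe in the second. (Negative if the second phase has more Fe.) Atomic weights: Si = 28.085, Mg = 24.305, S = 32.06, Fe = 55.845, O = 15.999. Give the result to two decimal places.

Fe in FeS2: molar mass 119.965 g/mol; 1×55.845 = 55.845 g → 46.55 wt%.
Fe in (Mg0.14Fe0.86)2Si2O6: molar mass 255.023 g/mol; 1.72×55.845 = 96.053 g → 37.66 wt%.
Difference = 46.55 − 37.66 = 8.89 percentage points.

8.89 percentage points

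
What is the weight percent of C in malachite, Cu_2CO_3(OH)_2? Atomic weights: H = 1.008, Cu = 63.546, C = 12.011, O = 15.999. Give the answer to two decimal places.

M(Cu_2CO_3(OH)_2) = 221.114 g/mol.
C contributes 1 × 12.011 = 12.011 g per mole.
12.011/221.114 = 0.0543 → 5.43%.

5.43 wt%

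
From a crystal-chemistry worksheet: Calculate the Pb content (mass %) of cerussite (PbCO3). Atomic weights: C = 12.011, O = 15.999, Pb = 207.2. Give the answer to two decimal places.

77.54 mass %

M(PbCO3) = 267.208 g/mol.
Pb contributes 1 × 207.2 = 207.200 g per mole.
207.200/267.208 = 0.7754 → 77.54%.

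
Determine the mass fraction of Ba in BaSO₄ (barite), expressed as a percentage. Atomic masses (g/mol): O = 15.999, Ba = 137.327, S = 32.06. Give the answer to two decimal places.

58.84 wt%

Formula mass = 1*137.327 + 1*32.06 + 4*15.999 = 233.383 g/mol, of which 137.327 g is Ba.
So Ba makes up 137.327/233.383 = 0.5884 of the mass, i.e. 58.84%.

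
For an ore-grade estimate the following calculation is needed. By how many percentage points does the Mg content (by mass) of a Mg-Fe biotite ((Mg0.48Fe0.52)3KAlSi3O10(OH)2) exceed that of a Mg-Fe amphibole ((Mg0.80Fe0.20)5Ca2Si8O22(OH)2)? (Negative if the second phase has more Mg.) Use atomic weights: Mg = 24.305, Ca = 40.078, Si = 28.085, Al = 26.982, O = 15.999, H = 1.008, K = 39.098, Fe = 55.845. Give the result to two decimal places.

-4.02 percentage points

M((Mg0.48Fe0.52)3KAlSi3O10(OH)2) = 466.456 g/mol, so wt% Mg = 34.999/466.456 × 100 = 7.50%.
M((Mg0.80Fe0.20)5Ca2Si8O22(OH)2) = 843.893 g/mol, so wt% Mg = 97.220/843.893 × 100 = 11.52%.
7.50 − 11.52 = -4.02 pp.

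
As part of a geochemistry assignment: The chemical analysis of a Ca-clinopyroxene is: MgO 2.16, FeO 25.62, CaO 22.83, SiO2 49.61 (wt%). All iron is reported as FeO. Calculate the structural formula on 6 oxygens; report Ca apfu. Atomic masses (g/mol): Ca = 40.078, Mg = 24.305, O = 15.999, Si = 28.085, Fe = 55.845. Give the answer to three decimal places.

0.989 Ca apfu

2.16 wt% MgO ÷ 40.304 g/mol = 0.05359 mol, giving 0.05359 Mg and 0.05359 O.
25.62 wt% FeO ÷ 71.844 g/mol = 0.35661 mol, giving 0.35661 Fe and 0.35661 O.
22.83 wt% CaO ÷ 56.077 g/mol = 0.40712 mol, giving 0.40712 Ca and 0.40712 O.
49.61 wt% SiO2 ÷ 60.083 g/mol = 0.82569 mol, giving 0.82569 Si and 1.65138 O.
Oxygen sums to 2.46870; scaling by 6/2.46870 = 2.43043 puts the formula on 6 O.
Ca: 0.40712 × 2.43043 = 0.989 atoms per formula unit.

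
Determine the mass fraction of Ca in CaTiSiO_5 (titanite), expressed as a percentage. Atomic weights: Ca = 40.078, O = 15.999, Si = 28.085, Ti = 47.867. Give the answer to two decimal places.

20.45 mass %

Molar mass of CaTiSiO_5: 1·40.078 + 1·47.867 + 1·28.085 + 5·15.999 = 196.025 g/mol.
Mass of Ca per formula unit: 1 × 40.078 = 40.078 g.
Weight fraction Ca = 40.078 / 196.025 = 0.2045.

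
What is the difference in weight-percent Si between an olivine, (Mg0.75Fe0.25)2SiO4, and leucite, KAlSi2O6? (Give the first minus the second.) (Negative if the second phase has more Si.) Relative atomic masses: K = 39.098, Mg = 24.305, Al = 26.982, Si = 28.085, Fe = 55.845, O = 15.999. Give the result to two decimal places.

M((Mg0.75Fe0.25)2SiO4) = 156.461 g/mol, so wt% Si = 28.085/156.461 × 100 = 17.95%.
M(KAlSi2O6) = 218.244 g/mol, so wt% Si = 56.170/218.244 × 100 = 25.74%.
17.95 − 25.74 = -7.79 pp.

-7.79 percentage points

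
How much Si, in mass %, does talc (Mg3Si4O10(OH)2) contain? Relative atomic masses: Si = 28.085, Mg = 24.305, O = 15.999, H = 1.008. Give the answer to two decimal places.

29.62 mass %

M(Mg3Si4O10(OH)2) = 379.259 g/mol.
Si contributes 4 × 28.085 = 112.340 g per mole.
112.340/379.259 = 0.2962 → 29.62%.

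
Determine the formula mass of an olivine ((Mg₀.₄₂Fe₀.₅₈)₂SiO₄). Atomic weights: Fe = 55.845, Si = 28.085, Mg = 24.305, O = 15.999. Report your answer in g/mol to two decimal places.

M = 0.84·24.305 + 1.16·55.845 + 1·28.085 + 4·15.999

177.28 g/mol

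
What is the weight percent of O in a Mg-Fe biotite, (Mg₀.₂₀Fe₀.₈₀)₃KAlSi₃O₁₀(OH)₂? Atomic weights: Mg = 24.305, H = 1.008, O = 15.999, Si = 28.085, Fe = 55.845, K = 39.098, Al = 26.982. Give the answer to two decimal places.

38.95 weight percent

Formula mass = 0.60·24.305 + 2.40·55.845 + 1·39.098 + 1·26.982 + 3·28.085 + 12·15.999 + 2·1.008 = 492.950 g/mol, of which 191.988 g is O.
So O makes up 191.988/492.950 = 0.3895 of the mass, i.e. 38.95%.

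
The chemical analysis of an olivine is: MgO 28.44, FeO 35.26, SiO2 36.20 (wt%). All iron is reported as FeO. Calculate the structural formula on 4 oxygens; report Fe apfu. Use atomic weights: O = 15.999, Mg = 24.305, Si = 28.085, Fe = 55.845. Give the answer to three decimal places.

0.817 Fe apfu

MgO: 28.44/40.304 = 0.70564 mol → 0.70564 mol Mg, 0.70564 mol O.
FeO: 35.26/71.844 = 0.49079 mol → 0.49079 mol Fe, 0.49079 mol O.
SiO2: 36.20/60.083 = 0.60250 mol → 0.60250 mol Si, 1.20500 mol O.
Total oxygen = 2.40143 mol. Normalization factor = 4/2.40143 = 1.66567.
Fe per 4 O = 0.49079 × 1.66567 = 0.817.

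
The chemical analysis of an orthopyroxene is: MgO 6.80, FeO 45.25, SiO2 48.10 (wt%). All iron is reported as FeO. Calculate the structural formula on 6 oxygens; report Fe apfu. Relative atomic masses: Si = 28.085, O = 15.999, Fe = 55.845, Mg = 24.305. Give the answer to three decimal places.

1.575 Fe apfu

6.80 wt% MgO ÷ 40.304 g/mol = 0.16872 mol, giving 0.16872 Mg and 0.16872 O.
45.25 wt% FeO ÷ 71.844 g/mol = 0.62984 mol, giving 0.62984 Fe and 0.62984 O.
48.10 wt% SiO2 ÷ 60.083 g/mol = 0.80056 mol, giving 0.80056 Si and 1.60112 O.
Oxygen sums to 2.39968; scaling by 6/2.39968 = 2.50033 puts the formula on 6 O.
Fe: 0.62984 × 2.50033 = 1.575 atoms per formula unit.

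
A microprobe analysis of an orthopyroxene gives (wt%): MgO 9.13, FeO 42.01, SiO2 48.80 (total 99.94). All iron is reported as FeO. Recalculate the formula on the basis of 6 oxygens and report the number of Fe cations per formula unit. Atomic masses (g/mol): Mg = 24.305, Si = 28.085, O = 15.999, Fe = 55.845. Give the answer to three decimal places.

9.13 wt% MgO ÷ 40.304 g/mol = 0.22653 mol, giving 0.22653 Mg and 0.22653 O.
42.01 wt% FeO ÷ 71.844 g/mol = 0.58474 mol, giving 0.58474 Fe and 0.58474 O.
48.80 wt% SiO2 ÷ 60.083 g/mol = 0.81221 mol, giving 0.81221 Si and 1.62442 O.
Oxygen sums to 2.43569; scaling by 6/2.43569 = 2.46337 puts the formula on 6 O.
Fe: 0.58474 × 2.46337 = 1.440 atoms per formula unit.

1.440 Fe apfu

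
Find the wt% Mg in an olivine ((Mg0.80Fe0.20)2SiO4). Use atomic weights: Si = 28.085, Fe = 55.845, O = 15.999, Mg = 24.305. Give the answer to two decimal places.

25.37 wt%

Molar mass of (Mg0.80Fe0.20)2SiO4: 1.60×24.305 + 0.40×55.845 + 1×28.085 + 4×15.999 = 153.307 g/mol.
Mass of Mg per formula unit: 1.60 × 24.305 = 38.888 g.
Weight fraction Mg = 38.888 / 153.307 = 0.2537.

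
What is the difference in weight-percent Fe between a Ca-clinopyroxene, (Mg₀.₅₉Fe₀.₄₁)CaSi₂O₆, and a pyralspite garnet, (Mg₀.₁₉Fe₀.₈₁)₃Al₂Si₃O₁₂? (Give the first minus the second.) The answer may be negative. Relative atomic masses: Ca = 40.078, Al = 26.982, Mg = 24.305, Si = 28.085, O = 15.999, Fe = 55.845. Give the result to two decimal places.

First mineral: 22.896 g Fe in 229.478 g formula = 9.98 wt% Fe.
Second mineral: 135.703 g Fe in 479.764 g formula = 28.29 wt% Fe.
9.98% − 28.29% gives a difference of -18.31 percentage points.

-18.31 percentage points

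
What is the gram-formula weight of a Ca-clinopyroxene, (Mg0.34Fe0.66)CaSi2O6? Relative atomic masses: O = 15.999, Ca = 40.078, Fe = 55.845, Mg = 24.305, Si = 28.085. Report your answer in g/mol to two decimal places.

The formula mass is the sum 0.34*24.305 + 0.66*55.845 + 1*40.078 + 2*28.085 + 6*15.999.

237.36 g/mol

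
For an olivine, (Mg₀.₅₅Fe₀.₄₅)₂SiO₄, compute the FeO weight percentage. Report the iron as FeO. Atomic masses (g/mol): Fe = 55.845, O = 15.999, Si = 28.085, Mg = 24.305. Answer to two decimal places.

38.24 wt%

Molar mass of (Mg₀.₅₅Fe₀.₄₅)₂SiO₄ = 1.10·24.305 + 0.90·55.845 + 1·28.085 + 4·15.999 = 169.077 g/mol.
Each formula unit contains 0.90 Fe, equivalent to 0.90/1 = 0.9000 mol FeO.
M(FeO) = 1×55.845 + 1×15.999 = 71.844 g/mol.
Mass of FeO per formula unit = 0.9000 × 71.844 = 64.660 g.
FeO wt% = 64.660 / 169.077 × 100 = 38.24%.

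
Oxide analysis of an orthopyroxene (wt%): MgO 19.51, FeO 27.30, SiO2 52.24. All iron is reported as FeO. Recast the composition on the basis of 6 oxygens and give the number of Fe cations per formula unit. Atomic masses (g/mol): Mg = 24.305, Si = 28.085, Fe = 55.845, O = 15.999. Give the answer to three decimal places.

19.51 wt% MgO ÷ 40.304 g/mol = 0.48407 mol, giving 0.48407 Mg and 0.48407 O.
27.30 wt% FeO ÷ 71.844 g/mol = 0.37999 mol, giving 0.37999 Fe and 0.37999 O.
52.24 wt% SiO2 ÷ 60.083 g/mol = 0.86946 mol, giving 0.86946 Si and 1.73892 O.
Oxygen sums to 2.60298; scaling by 6/2.60298 = 2.30505 puts the formula on 6 O.
Fe: 0.37999 × 2.30505 = 0.876 atoms per formula unit.

0.876 Fe apfu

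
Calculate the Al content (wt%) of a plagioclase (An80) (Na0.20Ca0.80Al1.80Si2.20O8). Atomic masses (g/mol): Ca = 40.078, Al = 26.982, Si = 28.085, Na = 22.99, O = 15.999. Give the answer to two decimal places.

17.66 wt%

Molar mass of Na0.20Ca0.80Al1.80Si2.20O8: 0.20·22.99 + 0.80·40.078 + 1.80·26.982 + 2.20·28.085 + 8·15.999 = 275.007 g/mol.
Mass of Al per formula unit: 1.80 × 26.982 = 48.568 g.
Weight fraction Al = 48.568 / 275.007 = 0.1766.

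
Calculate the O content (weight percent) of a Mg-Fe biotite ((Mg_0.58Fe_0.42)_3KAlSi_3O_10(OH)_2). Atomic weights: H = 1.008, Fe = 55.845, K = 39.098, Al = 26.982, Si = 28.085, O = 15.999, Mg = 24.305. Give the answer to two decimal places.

M((Mg_0.58Fe_0.42)_3KAlSi_3O_10(OH)_2) = 456.994 g/mol.
O contributes 12 × 15.999 = 191.988 g per mole.
191.988/456.994 = 0.4201 → 42.01%.

42.01 weight percent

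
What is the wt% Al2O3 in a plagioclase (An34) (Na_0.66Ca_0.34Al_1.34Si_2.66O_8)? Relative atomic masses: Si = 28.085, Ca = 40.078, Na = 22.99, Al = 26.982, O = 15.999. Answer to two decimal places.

Molar mass of Na_0.66Ca_0.34Al_1.34Si_2.66O_8 = 0.66*22.99 + 0.34*40.078 + 1.34*26.982 + 2.66*28.085 + 8*15.999 = 267.654 g/mol.
Each formula unit contains 1.34 Al, equivalent to 1.34/2 = 0.6700 mol Al2O3.
M(Al2O3) = 2×26.982 + 3×15.999 = 101.961 g/mol.
Mass of Al2O3 per formula unit = 0.6700 × 101.961 = 68.314 g.
Al2O3 wt% = 68.314 / 267.654 × 100 = 25.52%.

25.52 wt%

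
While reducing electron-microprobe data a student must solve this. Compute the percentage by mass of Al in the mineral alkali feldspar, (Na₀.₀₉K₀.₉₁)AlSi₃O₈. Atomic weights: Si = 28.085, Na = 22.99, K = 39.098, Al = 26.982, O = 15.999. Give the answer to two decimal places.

9.75 mass %

M((Na₀.₀₉K₀.₉₁)AlSi₃O₈) = 276.877 g/mol.
Al contributes 1 × 26.982 = 26.982 g per mole.
26.982/276.877 = 0.0975 → 9.75%.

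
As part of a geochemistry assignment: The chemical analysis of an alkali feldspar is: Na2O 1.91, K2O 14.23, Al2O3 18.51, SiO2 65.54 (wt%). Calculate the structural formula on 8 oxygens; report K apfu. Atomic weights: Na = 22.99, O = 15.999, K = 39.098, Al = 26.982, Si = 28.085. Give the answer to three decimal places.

1.91 wt% Na2O ÷ 61.979 g/mol = 0.03082 mol, giving 0.06164 Na and 0.03082 O.
14.23 wt% K2O ÷ 94.195 g/mol = 0.15107 mol, giving 0.30214 K and 0.15107 O.
18.51 wt% Al2O3 ÷ 101.961 g/mol = 0.18154 mol, giving 0.36308 Al and 0.54462 O.
65.54 wt% SiO2 ÷ 60.083 g/mol = 1.09082 mol, giving 1.09082 Si and 2.18164 O.
Oxygen sums to 2.90815; scaling by 8/2.90815 = 2.75089 puts the formula on 8 O.
K: 0.30214 × 2.75089 = 0.831 atoms per formula unit.

0.831 K apfu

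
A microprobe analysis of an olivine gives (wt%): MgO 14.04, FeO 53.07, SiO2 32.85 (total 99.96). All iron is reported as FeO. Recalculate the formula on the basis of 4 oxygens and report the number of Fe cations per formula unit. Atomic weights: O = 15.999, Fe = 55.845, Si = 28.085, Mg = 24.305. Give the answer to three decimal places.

14.04 wt% MgO ÷ 40.304 g/mol = 0.34835 mol, giving 0.34835 Mg and 0.34835 O.
53.07 wt% FeO ÷ 71.844 g/mol = 0.73868 mol, giving 0.73868 Fe and 0.73868 O.
32.85 wt% SiO2 ÷ 60.083 g/mol = 0.54674 mol, giving 0.54674 Si and 1.09348 O.
Oxygen sums to 2.18051; scaling by 4/2.18051 = 1.83443 puts the formula on 4 O.
Fe: 0.73868 × 1.83443 = 1.355 atoms per formula unit.

1.355 Fe apfu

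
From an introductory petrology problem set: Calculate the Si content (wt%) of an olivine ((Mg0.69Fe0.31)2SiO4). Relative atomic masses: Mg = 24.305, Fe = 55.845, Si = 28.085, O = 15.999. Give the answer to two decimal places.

17.53 wt%

Formula mass = 1.38·24.305 + 0.62·55.845 + 1·28.085 + 4·15.999 = 160.246 g/mol, of which 28.085 g is Si.
So Si makes up 28.085/160.246 = 0.1753 of the mass, i.e. 17.53%.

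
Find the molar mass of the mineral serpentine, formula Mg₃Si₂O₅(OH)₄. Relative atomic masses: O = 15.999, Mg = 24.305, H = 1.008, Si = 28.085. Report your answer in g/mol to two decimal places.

277.11 g/mol

M = 3×24.305 + 2×28.085 + 9×15.999 + 4×1.008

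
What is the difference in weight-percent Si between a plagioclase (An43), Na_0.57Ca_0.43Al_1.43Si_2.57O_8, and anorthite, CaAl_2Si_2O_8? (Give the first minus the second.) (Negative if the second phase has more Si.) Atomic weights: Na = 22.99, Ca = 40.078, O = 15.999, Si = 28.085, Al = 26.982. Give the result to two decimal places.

First mineral: 72.178 g Si in 269.093 g formula = 26.82 wt% Si.
Second mineral: 56.170 g Si in 278.204 g formula = 20.19 wt% Si.
26.82% − 20.19% gives a difference of 6.63 percentage points.

6.63 percentage points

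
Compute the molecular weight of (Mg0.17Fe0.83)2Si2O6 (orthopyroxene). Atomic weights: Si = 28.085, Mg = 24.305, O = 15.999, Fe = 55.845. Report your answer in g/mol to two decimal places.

Mg: 0.34 × 24.305 = 8.2637
Fe: 1.66 × 55.845 = 92.7027
Si: 2 × 28.085 = 56.1700
O: 6 × 15.999 = 95.9940
Summing the contributions gives the formula mass.

253.13 g/mol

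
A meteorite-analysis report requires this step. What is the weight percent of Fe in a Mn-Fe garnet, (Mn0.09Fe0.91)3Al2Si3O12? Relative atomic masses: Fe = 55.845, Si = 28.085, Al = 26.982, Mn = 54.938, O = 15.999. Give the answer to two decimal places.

Formula mass = 0.27·54.938 + 2.73·55.845 + 2·26.982 + 3·28.085 + 12·15.999 = 497.497 g/mol, of which 152.457 g is Fe.
So Fe makes up 152.457/497.497 = 0.3064 of the mass, i.e. 30.64%.

30.64 wt%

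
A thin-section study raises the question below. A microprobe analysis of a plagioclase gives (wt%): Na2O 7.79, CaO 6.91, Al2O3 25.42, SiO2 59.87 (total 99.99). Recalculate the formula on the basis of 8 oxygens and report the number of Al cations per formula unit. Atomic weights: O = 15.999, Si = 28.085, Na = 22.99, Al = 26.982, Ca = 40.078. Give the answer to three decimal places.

Na2O (M=61.979): mol = 0.12569; Na = 0.25138, O = 0.12569.
CaO (M=56.077): mol = 0.12322; Ca = 0.12322, O = 0.12322.
Al2O3 (M=101.961): mol = 0.24931; Al = 0.49862, O = 0.74793.
SiO2 (M=60.083): mol = 0.99645; Si = 0.99645, O = 1.99290.
ΣO = 2.98974; factor = 8/ΣO = 2.67582.
Al apfu = 0.49862 × 2.67582 = 1.334.

1.334 Al apfu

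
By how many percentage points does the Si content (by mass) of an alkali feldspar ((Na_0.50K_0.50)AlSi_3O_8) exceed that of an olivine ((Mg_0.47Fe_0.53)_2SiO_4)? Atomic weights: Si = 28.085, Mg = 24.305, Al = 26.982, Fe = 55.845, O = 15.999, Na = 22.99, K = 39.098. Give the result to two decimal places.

M((Na_0.50K_0.50)AlSi_3O_8) = 270.273 g/mol, so wt% Si = 84.255/270.273 × 100 = 31.17%.
M((Mg_0.47Fe_0.53)_2SiO_4) = 174.123 g/mol, so wt% Si = 28.085/174.123 × 100 = 16.13%.
31.17 − 16.13 = 15.04 pp.

15.04 percentage points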